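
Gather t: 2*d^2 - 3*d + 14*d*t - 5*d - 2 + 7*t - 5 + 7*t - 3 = 2*d^2 - 8*d + t*(14*d + 14) - 10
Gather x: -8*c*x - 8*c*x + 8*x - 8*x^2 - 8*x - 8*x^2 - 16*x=-16*x^2 + x*(-16*c - 16)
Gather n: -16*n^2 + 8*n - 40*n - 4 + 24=-16*n^2 - 32*n + 20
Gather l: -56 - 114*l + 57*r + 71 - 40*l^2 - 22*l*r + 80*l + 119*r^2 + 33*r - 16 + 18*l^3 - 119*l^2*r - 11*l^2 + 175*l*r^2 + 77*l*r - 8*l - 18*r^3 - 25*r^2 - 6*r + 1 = 18*l^3 + l^2*(-119*r - 51) + l*(175*r^2 + 55*r - 42) - 18*r^3 + 94*r^2 + 84*r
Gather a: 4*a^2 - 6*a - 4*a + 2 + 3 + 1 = 4*a^2 - 10*a + 6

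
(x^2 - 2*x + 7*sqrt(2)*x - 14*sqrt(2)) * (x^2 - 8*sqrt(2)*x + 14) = x^4 - 2*x^3 - sqrt(2)*x^3 - 98*x^2 + 2*sqrt(2)*x^2 + 98*sqrt(2)*x + 196*x - 196*sqrt(2)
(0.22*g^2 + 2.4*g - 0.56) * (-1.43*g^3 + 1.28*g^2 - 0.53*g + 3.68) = -0.3146*g^5 - 3.1504*g^4 + 3.7562*g^3 - 1.1792*g^2 + 9.1288*g - 2.0608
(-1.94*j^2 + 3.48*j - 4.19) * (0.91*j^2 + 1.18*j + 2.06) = -1.7654*j^4 + 0.877600000000001*j^3 - 3.7029*j^2 + 2.2246*j - 8.6314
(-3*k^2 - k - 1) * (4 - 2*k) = 6*k^3 - 10*k^2 - 2*k - 4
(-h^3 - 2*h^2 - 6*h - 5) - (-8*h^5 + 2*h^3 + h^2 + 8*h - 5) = 8*h^5 - 3*h^3 - 3*h^2 - 14*h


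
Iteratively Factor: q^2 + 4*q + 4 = (q + 2)*(q + 2)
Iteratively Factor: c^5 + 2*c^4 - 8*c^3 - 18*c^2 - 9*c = (c + 1)*(c^4 + c^3 - 9*c^2 - 9*c) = c*(c + 1)*(c^3 + c^2 - 9*c - 9) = c*(c + 1)^2*(c^2 - 9) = c*(c + 1)^2*(c + 3)*(c - 3)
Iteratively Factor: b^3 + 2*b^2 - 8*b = (b)*(b^2 + 2*b - 8) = b*(b + 4)*(b - 2)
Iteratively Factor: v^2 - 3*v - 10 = (v - 5)*(v + 2)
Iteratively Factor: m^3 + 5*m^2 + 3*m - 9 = (m + 3)*(m^2 + 2*m - 3) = (m - 1)*(m + 3)*(m + 3)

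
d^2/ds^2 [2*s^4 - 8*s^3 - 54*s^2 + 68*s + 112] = 24*s^2 - 48*s - 108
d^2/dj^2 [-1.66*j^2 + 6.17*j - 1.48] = -3.32000000000000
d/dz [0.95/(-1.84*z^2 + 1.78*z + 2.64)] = (3.496*z - 1.691)/(-1.84*z^2 + 1.78*z + 2.64)^2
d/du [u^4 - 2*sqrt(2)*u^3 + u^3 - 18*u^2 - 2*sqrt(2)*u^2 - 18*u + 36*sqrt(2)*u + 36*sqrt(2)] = 4*u^3 - 6*sqrt(2)*u^2 + 3*u^2 - 36*u - 4*sqrt(2)*u - 18 + 36*sqrt(2)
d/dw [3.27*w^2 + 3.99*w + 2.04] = 6.54*w + 3.99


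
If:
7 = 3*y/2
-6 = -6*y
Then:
No Solution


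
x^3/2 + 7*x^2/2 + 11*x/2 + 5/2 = (x/2 + 1/2)*(x + 1)*(x + 5)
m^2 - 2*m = m*(m - 2)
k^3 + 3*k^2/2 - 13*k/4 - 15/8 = (k - 3/2)*(k + 1/2)*(k + 5/2)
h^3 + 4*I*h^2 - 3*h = h*(h + I)*(h + 3*I)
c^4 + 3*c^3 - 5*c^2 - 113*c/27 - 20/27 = (c - 5/3)*(c + 1/3)^2*(c + 4)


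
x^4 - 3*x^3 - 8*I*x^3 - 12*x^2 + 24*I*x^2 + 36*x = x*(x - 3)*(x - 6*I)*(x - 2*I)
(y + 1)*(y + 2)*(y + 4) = y^3 + 7*y^2 + 14*y + 8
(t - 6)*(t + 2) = t^2 - 4*t - 12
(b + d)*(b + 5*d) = b^2 + 6*b*d + 5*d^2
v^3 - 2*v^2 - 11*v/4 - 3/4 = (v - 3)*(v + 1/2)^2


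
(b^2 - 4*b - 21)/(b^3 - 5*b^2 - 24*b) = (b - 7)/(b*(b - 8))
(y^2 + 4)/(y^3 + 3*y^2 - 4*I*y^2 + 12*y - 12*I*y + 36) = (y - 2*I)/(y^2 + y*(3 - 6*I) - 18*I)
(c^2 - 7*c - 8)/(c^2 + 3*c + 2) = (c - 8)/(c + 2)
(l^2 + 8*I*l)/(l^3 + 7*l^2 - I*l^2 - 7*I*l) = (l + 8*I)/(l^2 + l*(7 - I) - 7*I)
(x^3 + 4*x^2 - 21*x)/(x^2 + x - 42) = x*(x - 3)/(x - 6)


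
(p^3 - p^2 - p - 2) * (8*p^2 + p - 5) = 8*p^5 - 7*p^4 - 14*p^3 - 12*p^2 + 3*p + 10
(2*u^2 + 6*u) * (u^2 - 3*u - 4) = 2*u^4 - 26*u^2 - 24*u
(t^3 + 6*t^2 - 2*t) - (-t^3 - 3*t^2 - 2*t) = 2*t^3 + 9*t^2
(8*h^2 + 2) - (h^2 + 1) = 7*h^2 + 1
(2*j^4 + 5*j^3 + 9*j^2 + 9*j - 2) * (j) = 2*j^5 + 5*j^4 + 9*j^3 + 9*j^2 - 2*j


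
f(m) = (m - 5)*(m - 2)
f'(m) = 2*m - 7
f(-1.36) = 21.37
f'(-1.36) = -9.72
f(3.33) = -2.22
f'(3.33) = -0.34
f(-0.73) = 15.64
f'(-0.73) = -8.46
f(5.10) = 0.31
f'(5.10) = 3.20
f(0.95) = 4.25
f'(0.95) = -5.10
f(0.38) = 7.48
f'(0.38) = -6.24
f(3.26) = -2.19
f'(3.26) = -0.48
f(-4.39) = 60.00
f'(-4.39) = -15.78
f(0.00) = 10.00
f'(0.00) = -7.00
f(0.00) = 10.00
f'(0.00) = -7.00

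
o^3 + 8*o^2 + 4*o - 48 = (o - 2)*(o + 4)*(o + 6)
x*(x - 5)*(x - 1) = x^3 - 6*x^2 + 5*x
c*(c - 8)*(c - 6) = c^3 - 14*c^2 + 48*c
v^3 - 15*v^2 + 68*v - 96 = (v - 8)*(v - 4)*(v - 3)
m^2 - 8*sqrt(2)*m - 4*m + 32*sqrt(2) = (m - 4)*(m - 8*sqrt(2))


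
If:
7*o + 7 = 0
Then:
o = -1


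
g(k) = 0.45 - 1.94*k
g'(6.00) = -1.94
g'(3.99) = -1.94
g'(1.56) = -1.94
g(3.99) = -7.29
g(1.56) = -2.58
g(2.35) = -4.11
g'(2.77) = -1.94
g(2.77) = -4.92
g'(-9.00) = -1.94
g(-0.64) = 1.69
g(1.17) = -1.82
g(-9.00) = 17.91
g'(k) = -1.94000000000000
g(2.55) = -4.50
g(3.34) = -6.03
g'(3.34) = -1.94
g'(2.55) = -1.94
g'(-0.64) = -1.94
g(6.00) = -11.19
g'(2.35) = -1.94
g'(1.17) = -1.94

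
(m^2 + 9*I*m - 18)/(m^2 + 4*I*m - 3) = (m + 6*I)/(m + I)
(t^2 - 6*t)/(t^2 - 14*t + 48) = t/(t - 8)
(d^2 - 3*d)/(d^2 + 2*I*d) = (d - 3)/(d + 2*I)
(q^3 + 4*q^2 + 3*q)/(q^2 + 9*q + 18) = q*(q + 1)/(q + 6)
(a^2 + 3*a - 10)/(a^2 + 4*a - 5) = (a - 2)/(a - 1)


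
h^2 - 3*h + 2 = (h - 2)*(h - 1)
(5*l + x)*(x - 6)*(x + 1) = 5*l*x^2 - 25*l*x - 30*l + x^3 - 5*x^2 - 6*x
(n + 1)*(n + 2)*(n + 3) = n^3 + 6*n^2 + 11*n + 6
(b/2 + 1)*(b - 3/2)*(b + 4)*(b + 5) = b^4/2 + 19*b^3/4 + 43*b^2/4 - 17*b/2 - 30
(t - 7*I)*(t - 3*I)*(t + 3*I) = t^3 - 7*I*t^2 + 9*t - 63*I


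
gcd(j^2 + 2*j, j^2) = j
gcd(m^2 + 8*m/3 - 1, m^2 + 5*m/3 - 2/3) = m - 1/3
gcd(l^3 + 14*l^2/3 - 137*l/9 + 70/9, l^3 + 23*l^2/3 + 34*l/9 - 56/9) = l^2 + 19*l/3 - 14/3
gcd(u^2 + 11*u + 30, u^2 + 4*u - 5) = u + 5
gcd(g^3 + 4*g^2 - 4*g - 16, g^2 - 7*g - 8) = 1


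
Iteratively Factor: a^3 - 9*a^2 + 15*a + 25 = (a + 1)*(a^2 - 10*a + 25) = (a - 5)*(a + 1)*(a - 5)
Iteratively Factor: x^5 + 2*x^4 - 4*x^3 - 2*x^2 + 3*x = (x + 3)*(x^4 - x^3 - x^2 + x) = (x + 1)*(x + 3)*(x^3 - 2*x^2 + x) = x*(x + 1)*(x + 3)*(x^2 - 2*x + 1) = x*(x - 1)*(x + 1)*(x + 3)*(x - 1)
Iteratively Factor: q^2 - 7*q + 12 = (q - 3)*(q - 4)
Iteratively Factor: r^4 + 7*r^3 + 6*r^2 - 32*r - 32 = (r + 4)*(r^3 + 3*r^2 - 6*r - 8) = (r + 1)*(r + 4)*(r^2 + 2*r - 8) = (r - 2)*(r + 1)*(r + 4)*(r + 4)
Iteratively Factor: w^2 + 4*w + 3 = (w + 3)*(w + 1)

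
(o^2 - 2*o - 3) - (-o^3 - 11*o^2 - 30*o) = o^3 + 12*o^2 + 28*o - 3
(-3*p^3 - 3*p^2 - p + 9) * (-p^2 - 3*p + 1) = 3*p^5 + 12*p^4 + 7*p^3 - 9*p^2 - 28*p + 9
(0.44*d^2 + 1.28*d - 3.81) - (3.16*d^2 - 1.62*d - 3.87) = -2.72*d^2 + 2.9*d + 0.0600000000000001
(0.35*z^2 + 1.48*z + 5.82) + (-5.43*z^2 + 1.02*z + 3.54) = -5.08*z^2 + 2.5*z + 9.36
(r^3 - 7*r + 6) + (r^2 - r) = r^3 + r^2 - 8*r + 6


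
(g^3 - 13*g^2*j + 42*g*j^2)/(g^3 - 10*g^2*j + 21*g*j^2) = (g - 6*j)/(g - 3*j)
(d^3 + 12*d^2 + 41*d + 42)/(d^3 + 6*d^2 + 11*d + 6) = (d + 7)/(d + 1)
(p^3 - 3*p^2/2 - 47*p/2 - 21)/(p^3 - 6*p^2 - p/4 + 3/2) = 2*(2*p^2 + 9*p + 7)/(4*p^2 - 1)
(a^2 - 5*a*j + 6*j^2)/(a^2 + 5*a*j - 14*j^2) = (a - 3*j)/(a + 7*j)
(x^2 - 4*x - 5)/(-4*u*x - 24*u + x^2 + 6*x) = (-x^2 + 4*x + 5)/(4*u*x + 24*u - x^2 - 6*x)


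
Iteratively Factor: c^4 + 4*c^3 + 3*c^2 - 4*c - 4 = (c + 2)*(c^3 + 2*c^2 - c - 2) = (c + 2)^2*(c^2 - 1) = (c - 1)*(c + 2)^2*(c + 1)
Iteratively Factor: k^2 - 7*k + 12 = (k - 3)*(k - 4)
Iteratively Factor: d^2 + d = (d + 1)*(d)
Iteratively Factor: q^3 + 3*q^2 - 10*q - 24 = (q + 2)*(q^2 + q - 12) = (q - 3)*(q + 2)*(q + 4)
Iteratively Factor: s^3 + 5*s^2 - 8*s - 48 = (s - 3)*(s^2 + 8*s + 16) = (s - 3)*(s + 4)*(s + 4)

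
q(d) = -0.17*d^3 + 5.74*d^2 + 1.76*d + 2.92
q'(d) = -0.51*d^2 + 11.48*d + 1.76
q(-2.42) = 34.69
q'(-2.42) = -29.01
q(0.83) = 8.24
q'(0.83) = 10.94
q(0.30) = 3.96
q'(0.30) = 5.16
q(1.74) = 22.47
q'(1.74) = 20.19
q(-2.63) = 41.09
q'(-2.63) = -31.96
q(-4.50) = 126.73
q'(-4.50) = -60.23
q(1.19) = 12.86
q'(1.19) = 14.70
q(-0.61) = 4.02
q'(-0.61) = -5.43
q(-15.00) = 1841.77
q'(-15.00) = -285.19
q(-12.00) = 1102.12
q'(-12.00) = -209.44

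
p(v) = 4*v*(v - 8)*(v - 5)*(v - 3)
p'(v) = 4*v*(v - 8)*(v - 5) + 4*v*(v - 8)*(v - 3) + 4*v*(v - 5)*(v - 3) + 4*(v - 8)*(v - 5)*(v - 3) = 16*v^3 - 192*v^2 + 632*v - 480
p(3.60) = 53.22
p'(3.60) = 53.38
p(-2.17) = 3272.28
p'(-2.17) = -2919.04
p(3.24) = 26.06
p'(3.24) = 96.34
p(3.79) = 61.01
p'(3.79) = 28.41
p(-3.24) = 7490.02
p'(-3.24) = -5087.41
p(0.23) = -94.45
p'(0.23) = -344.60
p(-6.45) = 40338.97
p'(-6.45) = -16837.46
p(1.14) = -224.59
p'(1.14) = 14.66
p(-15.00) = 496800.00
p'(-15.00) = -107160.00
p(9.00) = 864.00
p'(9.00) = 1320.00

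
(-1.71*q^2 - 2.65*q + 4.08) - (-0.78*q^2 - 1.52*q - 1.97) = -0.93*q^2 - 1.13*q + 6.05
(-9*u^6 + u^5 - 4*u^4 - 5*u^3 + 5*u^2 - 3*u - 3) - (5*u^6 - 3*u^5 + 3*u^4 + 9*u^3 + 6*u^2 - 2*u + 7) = -14*u^6 + 4*u^5 - 7*u^4 - 14*u^3 - u^2 - u - 10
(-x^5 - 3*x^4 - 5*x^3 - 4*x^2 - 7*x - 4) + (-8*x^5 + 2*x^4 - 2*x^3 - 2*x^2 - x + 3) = -9*x^5 - x^4 - 7*x^3 - 6*x^2 - 8*x - 1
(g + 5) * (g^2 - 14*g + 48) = g^3 - 9*g^2 - 22*g + 240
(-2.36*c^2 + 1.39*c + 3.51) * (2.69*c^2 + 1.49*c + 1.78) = -6.3484*c^4 + 0.2227*c^3 + 7.3122*c^2 + 7.7041*c + 6.2478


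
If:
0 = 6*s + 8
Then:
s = -4/3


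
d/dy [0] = 0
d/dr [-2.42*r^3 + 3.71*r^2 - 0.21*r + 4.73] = -7.26*r^2 + 7.42*r - 0.21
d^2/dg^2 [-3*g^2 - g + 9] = -6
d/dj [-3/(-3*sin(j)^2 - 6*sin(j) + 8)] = -18*(sin(j) + 1)*cos(j)/(3*sin(j)^2 + 6*sin(j) - 8)^2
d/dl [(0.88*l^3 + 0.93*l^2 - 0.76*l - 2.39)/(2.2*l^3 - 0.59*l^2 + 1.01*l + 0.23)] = (-2.5652*l^4 + 5.1216*l^3 + 16.8721*l^2 - 2.3924*l + 2.2391)/(4.84*l^6 - 2.596*l^5 + 4.7921*l^4 - 0.1798*l^3 + 0.7487*l^2 + 0.4646*l + 0.0529)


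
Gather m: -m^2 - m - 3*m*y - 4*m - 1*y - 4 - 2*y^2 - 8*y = -m^2 + m*(-3*y - 5) - 2*y^2 - 9*y - 4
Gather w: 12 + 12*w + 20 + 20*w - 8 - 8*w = 24*w + 24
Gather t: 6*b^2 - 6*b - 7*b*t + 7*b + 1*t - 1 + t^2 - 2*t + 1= 6*b^2 + b + t^2 + t*(-7*b - 1)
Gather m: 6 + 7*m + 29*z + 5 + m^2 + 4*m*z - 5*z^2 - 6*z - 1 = m^2 + m*(4*z + 7) - 5*z^2 + 23*z + 10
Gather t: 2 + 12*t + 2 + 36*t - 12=48*t - 8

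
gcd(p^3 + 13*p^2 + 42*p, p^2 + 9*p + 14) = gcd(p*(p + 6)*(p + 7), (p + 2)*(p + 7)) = p + 7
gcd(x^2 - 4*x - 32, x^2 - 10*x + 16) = x - 8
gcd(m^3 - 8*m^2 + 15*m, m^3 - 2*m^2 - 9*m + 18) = m - 3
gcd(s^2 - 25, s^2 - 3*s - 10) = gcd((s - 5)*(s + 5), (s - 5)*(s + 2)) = s - 5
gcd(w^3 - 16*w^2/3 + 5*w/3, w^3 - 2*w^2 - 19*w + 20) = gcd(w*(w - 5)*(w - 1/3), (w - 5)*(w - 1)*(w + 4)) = w - 5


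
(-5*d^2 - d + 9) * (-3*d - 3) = 15*d^3 + 18*d^2 - 24*d - 27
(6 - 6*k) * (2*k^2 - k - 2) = -12*k^3 + 18*k^2 + 6*k - 12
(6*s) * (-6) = -36*s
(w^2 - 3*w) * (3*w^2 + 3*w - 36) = 3*w^4 - 6*w^3 - 45*w^2 + 108*w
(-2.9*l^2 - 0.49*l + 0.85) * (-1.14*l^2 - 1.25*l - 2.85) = 3.306*l^4 + 4.1836*l^3 + 7.9085*l^2 + 0.334*l - 2.4225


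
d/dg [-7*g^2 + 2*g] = 2 - 14*g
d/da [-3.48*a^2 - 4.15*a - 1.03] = -6.96*a - 4.15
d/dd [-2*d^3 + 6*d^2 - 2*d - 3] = -6*d^2 + 12*d - 2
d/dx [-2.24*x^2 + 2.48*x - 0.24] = 2.48 - 4.48*x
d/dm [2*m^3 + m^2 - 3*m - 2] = 6*m^2 + 2*m - 3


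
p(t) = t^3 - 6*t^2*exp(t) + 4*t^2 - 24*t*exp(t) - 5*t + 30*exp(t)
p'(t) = -6*t^2*exp(t) + 3*t^2 - 36*t*exp(t) + 8*t + 6*exp(t) - 5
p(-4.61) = 10.22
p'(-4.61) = 22.32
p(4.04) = -9259.05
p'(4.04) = -13412.56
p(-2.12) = 25.52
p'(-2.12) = -1.83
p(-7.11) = -121.75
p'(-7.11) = 89.74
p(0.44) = 27.04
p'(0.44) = -17.98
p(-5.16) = -5.12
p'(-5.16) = 33.78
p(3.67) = -5366.87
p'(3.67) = -8057.76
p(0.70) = 19.46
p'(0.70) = -42.51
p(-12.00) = -1092.00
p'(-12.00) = 331.00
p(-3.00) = 26.39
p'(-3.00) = 0.99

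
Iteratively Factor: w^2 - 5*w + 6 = (w - 2)*(w - 3)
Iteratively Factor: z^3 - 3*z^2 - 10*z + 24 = (z - 4)*(z^2 + z - 6) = (z - 4)*(z - 2)*(z + 3)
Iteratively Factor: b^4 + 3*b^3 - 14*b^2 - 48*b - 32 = (b + 4)*(b^3 - b^2 - 10*b - 8) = (b - 4)*(b + 4)*(b^2 + 3*b + 2) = (b - 4)*(b + 1)*(b + 4)*(b + 2)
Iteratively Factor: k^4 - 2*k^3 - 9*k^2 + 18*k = (k - 2)*(k^3 - 9*k) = (k - 2)*(k + 3)*(k^2 - 3*k) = k*(k - 2)*(k + 3)*(k - 3)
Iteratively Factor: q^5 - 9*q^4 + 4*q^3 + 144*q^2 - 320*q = (q - 5)*(q^4 - 4*q^3 - 16*q^2 + 64*q) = (q - 5)*(q + 4)*(q^3 - 8*q^2 + 16*q) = q*(q - 5)*(q + 4)*(q^2 - 8*q + 16) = q*(q - 5)*(q - 4)*(q + 4)*(q - 4)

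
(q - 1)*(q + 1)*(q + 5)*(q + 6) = q^4 + 11*q^3 + 29*q^2 - 11*q - 30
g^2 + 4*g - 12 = (g - 2)*(g + 6)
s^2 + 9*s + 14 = (s + 2)*(s + 7)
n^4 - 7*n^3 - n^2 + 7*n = n*(n - 7)*(n - 1)*(n + 1)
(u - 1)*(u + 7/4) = u^2 + 3*u/4 - 7/4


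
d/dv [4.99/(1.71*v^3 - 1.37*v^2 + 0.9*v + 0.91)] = (-25.5987*v^2 + 13.6726*v - 4.491)/(1.71*v^3 - 1.37*v^2 + 0.9*v + 0.91)^2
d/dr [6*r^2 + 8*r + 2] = 12*r + 8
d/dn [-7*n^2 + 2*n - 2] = 2 - 14*n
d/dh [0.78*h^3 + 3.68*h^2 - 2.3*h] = 2.34*h^2 + 7.36*h - 2.3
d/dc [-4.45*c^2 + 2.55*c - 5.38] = 2.55 - 8.9*c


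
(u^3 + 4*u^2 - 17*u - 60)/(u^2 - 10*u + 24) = (u^2 + 8*u + 15)/(u - 6)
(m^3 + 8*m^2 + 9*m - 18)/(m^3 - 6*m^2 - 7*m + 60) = (m^2 + 5*m - 6)/(m^2 - 9*m + 20)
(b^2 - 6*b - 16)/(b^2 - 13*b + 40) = (b + 2)/(b - 5)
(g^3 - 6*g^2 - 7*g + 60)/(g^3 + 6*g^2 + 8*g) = (g^3 - 6*g^2 - 7*g + 60)/(g*(g^2 + 6*g + 8))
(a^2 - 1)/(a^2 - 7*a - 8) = (a - 1)/(a - 8)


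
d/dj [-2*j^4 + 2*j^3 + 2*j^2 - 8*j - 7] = -8*j^3 + 6*j^2 + 4*j - 8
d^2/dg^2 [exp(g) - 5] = exp(g)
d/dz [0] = 0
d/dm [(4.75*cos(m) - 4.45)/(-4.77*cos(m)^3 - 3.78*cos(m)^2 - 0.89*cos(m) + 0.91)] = (-45.315*cos(m)^3 + 45.7245*cos(m)^2 + 33.642*cos(m) - 0.362)*sin(m)/(22.7529*cos(m)^6 + 36.0612*cos(m)^5 + 22.779*cos(m)^4 - 1.953*cos(m)^3 - 6.0875*cos(m)^2 - 1.6198*cos(m) + 0.8281)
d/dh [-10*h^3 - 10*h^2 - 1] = 10*h*(-3*h - 2)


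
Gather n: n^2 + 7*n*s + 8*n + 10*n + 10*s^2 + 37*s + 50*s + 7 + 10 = n^2 + n*(7*s + 18) + 10*s^2 + 87*s + 17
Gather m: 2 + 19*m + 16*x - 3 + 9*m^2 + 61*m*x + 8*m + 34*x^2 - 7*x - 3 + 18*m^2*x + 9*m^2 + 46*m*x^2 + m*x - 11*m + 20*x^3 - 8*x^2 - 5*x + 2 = m^2*(18*x + 18) + m*(46*x^2 + 62*x + 16) + 20*x^3 + 26*x^2 + 4*x - 2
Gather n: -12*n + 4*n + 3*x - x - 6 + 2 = -8*n + 2*x - 4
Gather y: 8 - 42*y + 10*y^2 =10*y^2 - 42*y + 8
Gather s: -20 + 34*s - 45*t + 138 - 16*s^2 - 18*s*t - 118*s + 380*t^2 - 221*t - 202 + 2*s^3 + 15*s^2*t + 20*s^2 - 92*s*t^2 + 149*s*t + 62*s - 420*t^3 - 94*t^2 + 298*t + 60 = 2*s^3 + s^2*(15*t + 4) + s*(-92*t^2 + 131*t - 22) - 420*t^3 + 286*t^2 + 32*t - 24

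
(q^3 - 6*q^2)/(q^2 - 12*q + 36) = q^2/(q - 6)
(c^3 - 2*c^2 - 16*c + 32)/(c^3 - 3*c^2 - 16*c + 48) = (c - 2)/(c - 3)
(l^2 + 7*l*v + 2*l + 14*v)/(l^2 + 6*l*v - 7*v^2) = (-l - 2)/(-l + v)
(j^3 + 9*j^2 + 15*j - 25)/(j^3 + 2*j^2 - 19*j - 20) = (j^2 + 4*j - 5)/(j^2 - 3*j - 4)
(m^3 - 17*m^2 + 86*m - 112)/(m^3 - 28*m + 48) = (m^2 - 15*m + 56)/(m^2 + 2*m - 24)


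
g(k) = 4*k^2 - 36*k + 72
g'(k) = 8*k - 36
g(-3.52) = 248.28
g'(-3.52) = -64.16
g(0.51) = 54.68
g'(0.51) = -31.92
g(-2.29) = 175.42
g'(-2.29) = -54.32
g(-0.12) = 76.38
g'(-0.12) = -36.96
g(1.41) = 29.19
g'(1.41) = -24.72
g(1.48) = 27.48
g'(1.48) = -24.16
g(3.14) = -1.60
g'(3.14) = -10.88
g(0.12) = 67.74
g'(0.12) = -35.04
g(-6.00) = 432.00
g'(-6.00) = -84.00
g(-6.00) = 432.00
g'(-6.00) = -84.00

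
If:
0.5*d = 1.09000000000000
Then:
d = 2.18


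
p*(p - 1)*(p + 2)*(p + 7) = p^4 + 8*p^3 + 5*p^2 - 14*p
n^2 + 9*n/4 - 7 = (n - 7/4)*(n + 4)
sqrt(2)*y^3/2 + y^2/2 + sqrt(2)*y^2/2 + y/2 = y*(y + sqrt(2)/2)*(sqrt(2)*y/2 + sqrt(2)/2)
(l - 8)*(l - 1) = l^2 - 9*l + 8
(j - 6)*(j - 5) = j^2 - 11*j + 30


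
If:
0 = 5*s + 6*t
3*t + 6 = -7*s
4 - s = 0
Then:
No Solution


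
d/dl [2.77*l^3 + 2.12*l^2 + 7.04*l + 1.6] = 8.31*l^2 + 4.24*l + 7.04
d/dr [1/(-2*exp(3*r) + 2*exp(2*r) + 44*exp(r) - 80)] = (3*exp(2*r)/2 - exp(r) - 11)*exp(r)/(exp(3*r) - exp(2*r) - 22*exp(r) + 40)^2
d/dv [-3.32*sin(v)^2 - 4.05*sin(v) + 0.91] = -(6.64*sin(v) + 4.05)*cos(v)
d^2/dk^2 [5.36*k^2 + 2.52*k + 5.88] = 10.7200000000000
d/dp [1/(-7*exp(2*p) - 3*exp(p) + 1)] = (14*exp(p) + 3)*exp(p)/(7*exp(2*p) + 3*exp(p) - 1)^2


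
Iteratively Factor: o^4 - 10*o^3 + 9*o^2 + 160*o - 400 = (o - 5)*(o^3 - 5*o^2 - 16*o + 80) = (o - 5)^2*(o^2 - 16) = (o - 5)^2*(o + 4)*(o - 4)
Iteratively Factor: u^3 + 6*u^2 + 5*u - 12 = (u + 4)*(u^2 + 2*u - 3) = (u - 1)*(u + 4)*(u + 3)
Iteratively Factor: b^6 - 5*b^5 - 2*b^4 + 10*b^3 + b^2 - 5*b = (b - 1)*(b^5 - 4*b^4 - 6*b^3 + 4*b^2 + 5*b) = (b - 5)*(b - 1)*(b^4 + b^3 - b^2 - b) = b*(b - 5)*(b - 1)*(b^3 + b^2 - b - 1) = b*(b - 5)*(b - 1)*(b + 1)*(b^2 - 1) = b*(b - 5)*(b - 1)^2*(b + 1)*(b + 1)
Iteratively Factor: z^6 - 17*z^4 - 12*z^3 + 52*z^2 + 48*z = (z + 3)*(z^5 - 3*z^4 - 8*z^3 + 12*z^2 + 16*z) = z*(z + 3)*(z^4 - 3*z^3 - 8*z^2 + 12*z + 16) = z*(z + 1)*(z + 3)*(z^3 - 4*z^2 - 4*z + 16) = z*(z + 1)*(z + 2)*(z + 3)*(z^2 - 6*z + 8) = z*(z - 2)*(z + 1)*(z + 2)*(z + 3)*(z - 4)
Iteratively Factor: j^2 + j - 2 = (j + 2)*(j - 1)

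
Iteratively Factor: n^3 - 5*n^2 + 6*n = (n)*(n^2 - 5*n + 6) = n*(n - 2)*(n - 3)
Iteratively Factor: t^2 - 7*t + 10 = (t - 2)*(t - 5)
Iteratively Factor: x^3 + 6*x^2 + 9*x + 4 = (x + 4)*(x^2 + 2*x + 1) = (x + 1)*(x + 4)*(x + 1)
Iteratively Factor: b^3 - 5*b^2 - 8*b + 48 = (b + 3)*(b^2 - 8*b + 16) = (b - 4)*(b + 3)*(b - 4)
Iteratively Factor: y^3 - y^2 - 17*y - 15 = (y + 3)*(y^2 - 4*y - 5) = (y - 5)*(y + 3)*(y + 1)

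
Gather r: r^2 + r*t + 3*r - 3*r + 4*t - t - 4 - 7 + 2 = r^2 + r*t + 3*t - 9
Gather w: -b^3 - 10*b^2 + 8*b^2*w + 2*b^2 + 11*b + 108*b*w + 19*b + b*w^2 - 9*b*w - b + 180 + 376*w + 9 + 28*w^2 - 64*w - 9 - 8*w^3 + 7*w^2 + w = -b^3 - 8*b^2 + 29*b - 8*w^3 + w^2*(b + 35) + w*(8*b^2 + 99*b + 313) + 180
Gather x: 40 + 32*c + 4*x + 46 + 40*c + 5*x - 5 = 72*c + 9*x + 81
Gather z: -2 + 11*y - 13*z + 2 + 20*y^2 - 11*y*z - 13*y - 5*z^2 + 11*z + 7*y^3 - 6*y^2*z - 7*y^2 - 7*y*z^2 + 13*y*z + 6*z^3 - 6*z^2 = 7*y^3 + 13*y^2 - 2*y + 6*z^3 + z^2*(-7*y - 11) + z*(-6*y^2 + 2*y - 2)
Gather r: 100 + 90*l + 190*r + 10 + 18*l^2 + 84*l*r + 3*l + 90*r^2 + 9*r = 18*l^2 + 93*l + 90*r^2 + r*(84*l + 199) + 110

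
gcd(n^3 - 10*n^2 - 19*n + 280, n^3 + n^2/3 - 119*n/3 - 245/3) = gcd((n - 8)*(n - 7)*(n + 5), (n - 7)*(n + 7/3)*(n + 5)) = n^2 - 2*n - 35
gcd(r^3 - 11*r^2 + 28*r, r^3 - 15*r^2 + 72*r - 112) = r^2 - 11*r + 28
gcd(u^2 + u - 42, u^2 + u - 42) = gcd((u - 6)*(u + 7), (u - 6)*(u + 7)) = u^2 + u - 42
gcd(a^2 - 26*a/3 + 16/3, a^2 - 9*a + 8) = a - 8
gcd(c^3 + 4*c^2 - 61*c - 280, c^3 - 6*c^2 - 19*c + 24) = c - 8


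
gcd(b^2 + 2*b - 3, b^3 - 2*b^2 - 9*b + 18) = b + 3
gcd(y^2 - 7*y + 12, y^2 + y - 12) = y - 3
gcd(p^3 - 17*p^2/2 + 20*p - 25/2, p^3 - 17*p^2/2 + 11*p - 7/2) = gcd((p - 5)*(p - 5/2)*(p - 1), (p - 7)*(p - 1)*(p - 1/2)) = p - 1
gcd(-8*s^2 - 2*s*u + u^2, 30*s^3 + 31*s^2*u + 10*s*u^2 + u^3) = 2*s + u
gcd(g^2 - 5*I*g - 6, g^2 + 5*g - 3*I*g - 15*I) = g - 3*I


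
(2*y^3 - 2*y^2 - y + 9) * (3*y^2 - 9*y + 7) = 6*y^5 - 24*y^4 + 29*y^3 + 22*y^2 - 88*y + 63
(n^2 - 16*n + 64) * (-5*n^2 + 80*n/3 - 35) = -5*n^4 + 320*n^3/3 - 2345*n^2/3 + 6800*n/3 - 2240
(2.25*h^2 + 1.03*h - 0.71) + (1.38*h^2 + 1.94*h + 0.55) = 3.63*h^2 + 2.97*h - 0.16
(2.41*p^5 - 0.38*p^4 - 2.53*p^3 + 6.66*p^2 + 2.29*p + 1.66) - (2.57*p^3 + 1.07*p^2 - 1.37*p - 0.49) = 2.41*p^5 - 0.38*p^4 - 5.1*p^3 + 5.59*p^2 + 3.66*p + 2.15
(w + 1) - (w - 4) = 5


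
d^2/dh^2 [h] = 0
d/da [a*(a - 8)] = 2*a - 8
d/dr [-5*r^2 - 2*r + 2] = -10*r - 2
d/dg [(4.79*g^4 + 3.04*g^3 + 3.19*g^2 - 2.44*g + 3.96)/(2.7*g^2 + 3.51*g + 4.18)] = (25.866*g^5 + 58.6467*g^4 + 101.4296*g^3 + 55.9065*g^2 + 5.2844*g - 24.0988)/(7.29*g^4 + 18.954*g^3 + 34.8921*g^2 + 29.3436*g + 17.4724)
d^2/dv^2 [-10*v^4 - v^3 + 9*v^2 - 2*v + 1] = -120*v^2 - 6*v + 18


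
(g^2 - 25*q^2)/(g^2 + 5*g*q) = (g - 5*q)/g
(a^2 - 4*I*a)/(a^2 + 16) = a/(a + 4*I)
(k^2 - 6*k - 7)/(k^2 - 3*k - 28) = (k + 1)/(k + 4)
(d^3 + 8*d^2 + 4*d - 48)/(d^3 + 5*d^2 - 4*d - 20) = (d^2 + 10*d + 24)/(d^2 + 7*d + 10)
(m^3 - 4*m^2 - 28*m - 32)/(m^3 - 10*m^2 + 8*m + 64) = (m + 2)/(m - 4)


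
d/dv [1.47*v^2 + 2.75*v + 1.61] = 2.94*v + 2.75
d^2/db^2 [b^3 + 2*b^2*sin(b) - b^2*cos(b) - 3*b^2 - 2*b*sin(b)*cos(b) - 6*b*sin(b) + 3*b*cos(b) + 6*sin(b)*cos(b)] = -2*b^2*sin(b) + b^2*cos(b) + 10*b*sin(b) + 4*b*sin(2*b) + 5*b*cos(b) + 6*b - 2*sin(b) - 12*sin(2*b) - 14*cos(b) - 4*cos(2*b) - 6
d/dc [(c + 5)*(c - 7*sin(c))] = c - (c + 5)*(7*cos(c) - 1) - 7*sin(c)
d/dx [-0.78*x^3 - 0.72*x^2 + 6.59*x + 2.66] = -2.34*x^2 - 1.44*x + 6.59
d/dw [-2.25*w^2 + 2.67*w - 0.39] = 2.67 - 4.5*w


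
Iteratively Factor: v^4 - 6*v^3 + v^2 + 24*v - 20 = (v + 2)*(v^3 - 8*v^2 + 17*v - 10) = (v - 5)*(v + 2)*(v^2 - 3*v + 2) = (v - 5)*(v - 2)*(v + 2)*(v - 1)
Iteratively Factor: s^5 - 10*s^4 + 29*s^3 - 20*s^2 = (s)*(s^4 - 10*s^3 + 29*s^2 - 20*s) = s*(s - 5)*(s^3 - 5*s^2 + 4*s) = s*(s - 5)*(s - 4)*(s^2 - s) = s^2*(s - 5)*(s - 4)*(s - 1)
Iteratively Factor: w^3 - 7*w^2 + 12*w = (w)*(w^2 - 7*w + 12) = w*(w - 4)*(w - 3)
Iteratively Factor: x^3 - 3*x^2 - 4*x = (x + 1)*(x^2 - 4*x) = x*(x + 1)*(x - 4)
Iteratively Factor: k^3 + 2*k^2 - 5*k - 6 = (k + 1)*(k^2 + k - 6) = (k + 1)*(k + 3)*(k - 2)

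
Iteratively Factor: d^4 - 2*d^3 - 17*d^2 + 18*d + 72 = (d + 2)*(d^3 - 4*d^2 - 9*d + 36) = (d - 4)*(d + 2)*(d^2 - 9) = (d - 4)*(d - 3)*(d + 2)*(d + 3)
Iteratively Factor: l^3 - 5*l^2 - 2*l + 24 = (l - 4)*(l^2 - l - 6) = (l - 4)*(l - 3)*(l + 2)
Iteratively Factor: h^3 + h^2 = (h + 1)*(h^2) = h*(h + 1)*(h)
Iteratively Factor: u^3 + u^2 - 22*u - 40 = (u + 2)*(u^2 - u - 20) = (u + 2)*(u + 4)*(u - 5)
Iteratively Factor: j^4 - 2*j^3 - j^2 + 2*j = (j - 2)*(j^3 - j) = (j - 2)*(j + 1)*(j^2 - j) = j*(j - 2)*(j + 1)*(j - 1)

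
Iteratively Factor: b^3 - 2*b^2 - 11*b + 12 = (b - 4)*(b^2 + 2*b - 3) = (b - 4)*(b + 3)*(b - 1)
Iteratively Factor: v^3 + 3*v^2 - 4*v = (v + 4)*(v^2 - v) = v*(v + 4)*(v - 1)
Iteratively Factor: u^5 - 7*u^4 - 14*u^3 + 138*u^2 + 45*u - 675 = (u - 3)*(u^4 - 4*u^3 - 26*u^2 + 60*u + 225) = (u - 3)*(u + 3)*(u^3 - 7*u^2 - 5*u + 75) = (u - 5)*(u - 3)*(u + 3)*(u^2 - 2*u - 15) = (u - 5)^2*(u - 3)*(u + 3)*(u + 3)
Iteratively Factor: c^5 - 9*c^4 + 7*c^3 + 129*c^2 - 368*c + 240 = (c + 4)*(c^4 - 13*c^3 + 59*c^2 - 107*c + 60) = (c - 3)*(c + 4)*(c^3 - 10*c^2 + 29*c - 20) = (c - 4)*(c - 3)*(c + 4)*(c^2 - 6*c + 5) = (c - 4)*(c - 3)*(c - 1)*(c + 4)*(c - 5)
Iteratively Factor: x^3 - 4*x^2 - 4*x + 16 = (x + 2)*(x^2 - 6*x + 8) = (x - 4)*(x + 2)*(x - 2)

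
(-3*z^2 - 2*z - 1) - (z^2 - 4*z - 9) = -4*z^2 + 2*z + 8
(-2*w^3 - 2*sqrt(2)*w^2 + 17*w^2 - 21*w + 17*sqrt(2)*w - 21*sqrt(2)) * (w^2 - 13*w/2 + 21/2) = -2*w^5 - 2*sqrt(2)*w^4 + 30*w^4 - 305*w^3/2 + 30*sqrt(2)*w^3 - 305*sqrt(2)*w^2/2 + 315*w^2 - 441*w/2 + 315*sqrt(2)*w - 441*sqrt(2)/2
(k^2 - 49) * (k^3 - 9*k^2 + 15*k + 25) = k^5 - 9*k^4 - 34*k^3 + 466*k^2 - 735*k - 1225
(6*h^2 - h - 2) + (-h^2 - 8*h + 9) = 5*h^2 - 9*h + 7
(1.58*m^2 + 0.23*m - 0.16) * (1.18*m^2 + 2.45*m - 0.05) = 1.8644*m^4 + 4.1424*m^3 + 0.2957*m^2 - 0.4035*m + 0.008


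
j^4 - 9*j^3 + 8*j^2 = j^2*(j - 8)*(j - 1)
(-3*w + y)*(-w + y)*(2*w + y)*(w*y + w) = 6*w^4*y + 6*w^4 - 5*w^3*y^2 - 5*w^3*y - 2*w^2*y^3 - 2*w^2*y^2 + w*y^4 + w*y^3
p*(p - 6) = p^2 - 6*p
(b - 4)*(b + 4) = b^2 - 16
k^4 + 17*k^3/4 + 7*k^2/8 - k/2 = k*(k - 1/4)*(k + 1/2)*(k + 4)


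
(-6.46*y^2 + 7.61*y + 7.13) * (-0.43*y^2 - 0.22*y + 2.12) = 2.7778*y^4 - 1.8511*y^3 - 18.4353*y^2 + 14.5646*y + 15.1156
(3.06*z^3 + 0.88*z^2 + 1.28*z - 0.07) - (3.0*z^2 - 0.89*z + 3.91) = 3.06*z^3 - 2.12*z^2 + 2.17*z - 3.98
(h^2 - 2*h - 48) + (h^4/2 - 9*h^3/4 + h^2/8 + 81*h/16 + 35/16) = h^4/2 - 9*h^3/4 + 9*h^2/8 + 49*h/16 - 733/16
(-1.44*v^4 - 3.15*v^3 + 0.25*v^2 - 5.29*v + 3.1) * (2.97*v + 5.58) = -4.2768*v^5 - 17.3907*v^4 - 16.8345*v^3 - 14.3163*v^2 - 20.3112*v + 17.298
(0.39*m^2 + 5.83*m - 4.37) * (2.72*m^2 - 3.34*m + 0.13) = 1.0608*m^4 + 14.555*m^3 - 31.3079*m^2 + 15.3537*m - 0.5681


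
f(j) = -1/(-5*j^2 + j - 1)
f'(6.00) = 0.00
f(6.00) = 0.01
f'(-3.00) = 0.01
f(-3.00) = 0.02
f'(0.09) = 0.11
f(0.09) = 1.05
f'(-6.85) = 0.00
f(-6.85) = 0.00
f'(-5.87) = 0.00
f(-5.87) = 0.01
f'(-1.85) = 0.05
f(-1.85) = 0.05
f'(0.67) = -0.86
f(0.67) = 0.39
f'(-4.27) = 0.00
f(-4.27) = 0.01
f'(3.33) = -0.01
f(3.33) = 0.02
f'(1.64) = -0.09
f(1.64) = 0.08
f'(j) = -(10*j - 1)/(-5*j^2 + j - 1)^2 = (1 - 10*j)/(5*j^2 - j + 1)^2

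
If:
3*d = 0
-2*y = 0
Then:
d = 0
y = 0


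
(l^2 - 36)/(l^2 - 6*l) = (l + 6)/l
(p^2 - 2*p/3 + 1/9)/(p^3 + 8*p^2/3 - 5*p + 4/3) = (p - 1/3)/(p^2 + 3*p - 4)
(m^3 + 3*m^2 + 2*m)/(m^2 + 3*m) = (m^2 + 3*m + 2)/(m + 3)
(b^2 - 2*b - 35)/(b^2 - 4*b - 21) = (b + 5)/(b + 3)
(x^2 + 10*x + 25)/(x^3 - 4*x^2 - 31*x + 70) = (x + 5)/(x^2 - 9*x + 14)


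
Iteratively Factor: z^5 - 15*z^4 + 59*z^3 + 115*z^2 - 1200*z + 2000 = (z - 5)*(z^4 - 10*z^3 + 9*z^2 + 160*z - 400) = (z - 5)^2*(z^3 - 5*z^2 - 16*z + 80) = (z - 5)^2*(z + 4)*(z^2 - 9*z + 20) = (z - 5)^3*(z + 4)*(z - 4)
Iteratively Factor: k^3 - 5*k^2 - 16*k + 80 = (k + 4)*(k^2 - 9*k + 20) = (k - 4)*(k + 4)*(k - 5)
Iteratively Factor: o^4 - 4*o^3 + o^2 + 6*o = (o - 2)*(o^3 - 2*o^2 - 3*o) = (o - 2)*(o + 1)*(o^2 - 3*o) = (o - 3)*(o - 2)*(o + 1)*(o)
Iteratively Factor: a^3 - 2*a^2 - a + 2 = (a + 1)*(a^2 - 3*a + 2) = (a - 2)*(a + 1)*(a - 1)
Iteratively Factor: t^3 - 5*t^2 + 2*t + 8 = (t - 2)*(t^2 - 3*t - 4) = (t - 4)*(t - 2)*(t + 1)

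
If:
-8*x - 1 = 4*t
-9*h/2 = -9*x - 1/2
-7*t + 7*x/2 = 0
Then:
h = -4/45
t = -1/20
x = -1/10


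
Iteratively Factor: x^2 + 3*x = (x + 3)*(x)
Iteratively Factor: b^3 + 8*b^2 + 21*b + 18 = (b + 3)*(b^2 + 5*b + 6) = (b + 2)*(b + 3)*(b + 3)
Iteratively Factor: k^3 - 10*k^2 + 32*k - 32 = (k - 4)*(k^2 - 6*k + 8) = (k - 4)*(k - 2)*(k - 4)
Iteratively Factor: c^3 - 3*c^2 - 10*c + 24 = (c + 3)*(c^2 - 6*c + 8) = (c - 4)*(c + 3)*(c - 2)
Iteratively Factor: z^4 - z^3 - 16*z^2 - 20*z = (z)*(z^3 - z^2 - 16*z - 20) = z*(z + 2)*(z^2 - 3*z - 10) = z*(z + 2)^2*(z - 5)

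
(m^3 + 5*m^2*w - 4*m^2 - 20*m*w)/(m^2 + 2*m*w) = (m^2 + 5*m*w - 4*m - 20*w)/(m + 2*w)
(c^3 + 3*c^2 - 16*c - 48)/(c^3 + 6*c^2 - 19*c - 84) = (c + 4)/(c + 7)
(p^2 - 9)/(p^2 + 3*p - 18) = (p + 3)/(p + 6)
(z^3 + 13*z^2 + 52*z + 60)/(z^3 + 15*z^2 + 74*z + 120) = (z + 2)/(z + 4)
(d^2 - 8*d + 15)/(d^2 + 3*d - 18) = (d - 5)/(d + 6)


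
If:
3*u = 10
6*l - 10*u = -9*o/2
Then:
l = 50/9 - 3*o/4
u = 10/3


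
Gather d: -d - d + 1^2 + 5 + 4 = 10 - 2*d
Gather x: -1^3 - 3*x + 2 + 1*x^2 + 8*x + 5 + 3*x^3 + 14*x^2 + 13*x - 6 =3*x^3 + 15*x^2 + 18*x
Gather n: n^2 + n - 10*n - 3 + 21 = n^2 - 9*n + 18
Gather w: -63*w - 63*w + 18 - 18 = -126*w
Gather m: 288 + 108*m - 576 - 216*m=-108*m - 288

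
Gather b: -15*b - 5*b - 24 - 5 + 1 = -20*b - 28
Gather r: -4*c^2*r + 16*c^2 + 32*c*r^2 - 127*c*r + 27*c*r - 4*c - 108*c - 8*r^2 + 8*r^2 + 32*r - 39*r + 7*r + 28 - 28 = 16*c^2 + 32*c*r^2 - 112*c + r*(-4*c^2 - 100*c)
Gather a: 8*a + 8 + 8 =8*a + 16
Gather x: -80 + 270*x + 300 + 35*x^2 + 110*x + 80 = 35*x^2 + 380*x + 300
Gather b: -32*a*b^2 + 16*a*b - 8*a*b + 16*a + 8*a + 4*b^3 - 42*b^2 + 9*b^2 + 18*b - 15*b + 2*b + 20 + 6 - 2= 24*a + 4*b^3 + b^2*(-32*a - 33) + b*(8*a + 5) + 24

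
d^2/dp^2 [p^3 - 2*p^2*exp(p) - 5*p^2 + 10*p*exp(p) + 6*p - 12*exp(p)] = -2*p^2*exp(p) + 2*p*exp(p) + 6*p + 4*exp(p) - 10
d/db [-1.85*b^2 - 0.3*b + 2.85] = -3.7*b - 0.3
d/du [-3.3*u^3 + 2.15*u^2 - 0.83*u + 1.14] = -9.9*u^2 + 4.3*u - 0.83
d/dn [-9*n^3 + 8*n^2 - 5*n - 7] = -27*n^2 + 16*n - 5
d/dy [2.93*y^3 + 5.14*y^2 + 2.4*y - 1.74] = 8.79*y^2 + 10.28*y + 2.4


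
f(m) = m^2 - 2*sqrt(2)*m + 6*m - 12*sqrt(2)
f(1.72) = -8.56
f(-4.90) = -8.50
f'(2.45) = 8.07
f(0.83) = -13.65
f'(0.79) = 4.75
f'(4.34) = 11.85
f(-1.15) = -19.30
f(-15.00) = 160.46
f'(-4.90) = -6.63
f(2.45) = -3.20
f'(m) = 2*m - 2*sqrt(2) + 6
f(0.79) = -13.84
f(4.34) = 15.63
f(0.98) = -12.90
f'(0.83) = 4.83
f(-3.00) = -17.49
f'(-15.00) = -26.83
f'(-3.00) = -2.83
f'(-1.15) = 0.87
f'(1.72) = 6.61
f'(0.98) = 5.13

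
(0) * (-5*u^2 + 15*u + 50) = 0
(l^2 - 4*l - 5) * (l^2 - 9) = l^4 - 4*l^3 - 14*l^2 + 36*l + 45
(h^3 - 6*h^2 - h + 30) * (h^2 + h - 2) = h^5 - 5*h^4 - 9*h^3 + 41*h^2 + 32*h - 60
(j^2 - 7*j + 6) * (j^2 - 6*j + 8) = j^4 - 13*j^3 + 56*j^2 - 92*j + 48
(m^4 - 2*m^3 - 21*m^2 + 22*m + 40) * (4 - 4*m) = -4*m^5 + 12*m^4 + 76*m^3 - 172*m^2 - 72*m + 160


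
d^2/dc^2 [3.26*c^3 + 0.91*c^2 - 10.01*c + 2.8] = 19.56*c + 1.82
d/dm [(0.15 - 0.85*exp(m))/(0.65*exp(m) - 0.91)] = 0.676*exp(m)/(0.65*exp(m) - 0.91)^2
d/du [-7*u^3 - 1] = -21*u^2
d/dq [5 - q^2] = -2*q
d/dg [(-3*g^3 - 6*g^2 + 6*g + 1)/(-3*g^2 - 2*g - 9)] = (9*g^4 + 12*g^3 + 111*g^2 + 114*g - 52)/(9*g^4 + 12*g^3 + 58*g^2 + 36*g + 81)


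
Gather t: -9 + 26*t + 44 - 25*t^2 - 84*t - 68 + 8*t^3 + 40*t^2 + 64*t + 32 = 8*t^3 + 15*t^2 + 6*t - 1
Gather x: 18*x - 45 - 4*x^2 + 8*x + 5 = -4*x^2 + 26*x - 40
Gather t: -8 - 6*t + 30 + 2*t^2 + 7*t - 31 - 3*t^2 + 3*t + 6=-t^2 + 4*t - 3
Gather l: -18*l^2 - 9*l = -18*l^2 - 9*l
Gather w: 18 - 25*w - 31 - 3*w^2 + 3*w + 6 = -3*w^2 - 22*w - 7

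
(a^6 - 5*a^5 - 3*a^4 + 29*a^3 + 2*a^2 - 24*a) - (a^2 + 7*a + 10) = a^6 - 5*a^5 - 3*a^4 + 29*a^3 + a^2 - 31*a - 10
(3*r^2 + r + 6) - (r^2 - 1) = 2*r^2 + r + 7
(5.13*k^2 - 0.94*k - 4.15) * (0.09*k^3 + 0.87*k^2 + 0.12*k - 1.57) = 0.4617*k^5 + 4.3785*k^4 - 0.5757*k^3 - 11.7774*k^2 + 0.9778*k + 6.5155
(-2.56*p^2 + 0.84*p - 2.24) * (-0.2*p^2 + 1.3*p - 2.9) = 0.512*p^4 - 3.496*p^3 + 8.964*p^2 - 5.348*p + 6.496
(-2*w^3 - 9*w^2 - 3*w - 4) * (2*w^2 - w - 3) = -4*w^5 - 16*w^4 + 9*w^3 + 22*w^2 + 13*w + 12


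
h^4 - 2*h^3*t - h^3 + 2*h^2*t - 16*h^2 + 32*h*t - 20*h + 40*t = (h - 5)*(h + 2)^2*(h - 2*t)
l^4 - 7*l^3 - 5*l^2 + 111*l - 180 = (l - 5)*(l - 3)^2*(l + 4)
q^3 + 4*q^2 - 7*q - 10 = (q - 2)*(q + 1)*(q + 5)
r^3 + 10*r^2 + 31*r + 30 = (r + 2)*(r + 3)*(r + 5)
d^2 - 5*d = d*(d - 5)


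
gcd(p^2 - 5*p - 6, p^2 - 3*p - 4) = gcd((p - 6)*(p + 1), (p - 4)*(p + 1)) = p + 1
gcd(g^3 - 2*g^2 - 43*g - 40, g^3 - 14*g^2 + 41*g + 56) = g^2 - 7*g - 8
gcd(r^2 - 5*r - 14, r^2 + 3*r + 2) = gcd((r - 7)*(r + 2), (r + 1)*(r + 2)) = r + 2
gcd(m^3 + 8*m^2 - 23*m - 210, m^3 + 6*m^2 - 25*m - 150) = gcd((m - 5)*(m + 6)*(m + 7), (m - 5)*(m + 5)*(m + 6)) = m^2 + m - 30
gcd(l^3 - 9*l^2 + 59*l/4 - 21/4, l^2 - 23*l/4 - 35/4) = l - 7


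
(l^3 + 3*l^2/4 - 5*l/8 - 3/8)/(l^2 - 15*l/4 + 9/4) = (2*l^2 + 3*l + 1)/(2*(l - 3))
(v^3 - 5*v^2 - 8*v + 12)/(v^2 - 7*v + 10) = (v^3 - 5*v^2 - 8*v + 12)/(v^2 - 7*v + 10)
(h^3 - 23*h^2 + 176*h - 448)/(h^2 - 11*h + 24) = (h^2 - 15*h + 56)/(h - 3)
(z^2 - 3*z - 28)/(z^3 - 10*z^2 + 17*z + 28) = (z + 4)/(z^2 - 3*z - 4)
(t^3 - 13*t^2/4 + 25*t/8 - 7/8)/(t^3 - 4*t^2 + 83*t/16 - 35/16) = 2*(2*t - 1)/(4*t - 5)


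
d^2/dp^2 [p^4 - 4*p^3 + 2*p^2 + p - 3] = 12*p^2 - 24*p + 4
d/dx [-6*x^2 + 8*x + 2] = 8 - 12*x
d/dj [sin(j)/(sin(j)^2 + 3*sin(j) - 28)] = (cos(j)^2 - 29)*cos(j)/((sin(j) - 4)^2*(sin(j) + 7)^2)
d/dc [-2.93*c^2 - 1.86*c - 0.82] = -5.86*c - 1.86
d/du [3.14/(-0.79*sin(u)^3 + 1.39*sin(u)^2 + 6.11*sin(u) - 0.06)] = (7.4418*sin(u)^2 - 8.7292*sin(u) - 19.1854)*cos(u)/(0.79*sin(u)^3 - 1.39*sin(u)^2 - 6.11*sin(u) + 0.06)^2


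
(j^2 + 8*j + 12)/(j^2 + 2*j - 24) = (j + 2)/(j - 4)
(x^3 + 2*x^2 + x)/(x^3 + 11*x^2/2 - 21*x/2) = 2*(x^2 + 2*x + 1)/(2*x^2 + 11*x - 21)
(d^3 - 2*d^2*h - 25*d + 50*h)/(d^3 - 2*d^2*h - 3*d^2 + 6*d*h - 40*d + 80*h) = (d - 5)/(d - 8)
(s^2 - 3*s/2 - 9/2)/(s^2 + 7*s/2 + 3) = (s - 3)/(s + 2)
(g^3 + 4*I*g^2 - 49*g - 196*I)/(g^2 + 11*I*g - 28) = (g^2 - 49)/(g + 7*I)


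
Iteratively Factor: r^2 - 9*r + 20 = (r - 4)*(r - 5)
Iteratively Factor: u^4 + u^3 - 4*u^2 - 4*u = (u + 2)*(u^3 - u^2 - 2*u) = (u + 1)*(u + 2)*(u^2 - 2*u) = (u - 2)*(u + 1)*(u + 2)*(u)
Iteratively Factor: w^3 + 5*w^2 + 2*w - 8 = (w + 2)*(w^2 + 3*w - 4) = (w - 1)*(w + 2)*(w + 4)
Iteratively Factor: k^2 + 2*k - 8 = (k - 2)*(k + 4)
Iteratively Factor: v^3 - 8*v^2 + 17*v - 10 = (v - 1)*(v^2 - 7*v + 10) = (v - 2)*(v - 1)*(v - 5)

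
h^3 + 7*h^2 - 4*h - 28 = (h - 2)*(h + 2)*(h + 7)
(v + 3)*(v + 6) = v^2 + 9*v + 18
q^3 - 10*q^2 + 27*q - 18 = (q - 6)*(q - 3)*(q - 1)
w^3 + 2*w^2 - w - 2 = (w - 1)*(w + 1)*(w + 2)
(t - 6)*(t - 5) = t^2 - 11*t + 30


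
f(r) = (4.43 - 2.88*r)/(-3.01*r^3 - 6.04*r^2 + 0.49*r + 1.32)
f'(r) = (4.43 - 2.88*r)*(9.03*r^2 + 12.08*r - 0.49)/(-3.01*r^3 - 6.04*r^2 + 0.49*r + 1.32)^2 - 2.88/(-3.01*r^3 - 6.04*r^2 + 0.49*r + 1.32) = (-17.3376*r^3 + 22.6077*r^2 + 53.5144*r - 5.9723)/(9.0601*r^6 + 36.3608*r^5 + 33.5318*r^4 - 13.8656*r^3 - 15.7055*r^2 + 1.2936*r + 1.7424)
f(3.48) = 0.03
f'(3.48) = -0.01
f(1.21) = -0.08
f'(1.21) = 0.41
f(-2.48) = 1.30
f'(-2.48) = 3.37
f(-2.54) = 1.13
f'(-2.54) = 2.65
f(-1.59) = -3.43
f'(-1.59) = 5.18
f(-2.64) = 0.90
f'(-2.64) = 1.86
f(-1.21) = -2.84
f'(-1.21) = -0.89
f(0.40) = 9.18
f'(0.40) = 140.80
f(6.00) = 0.01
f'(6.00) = -0.00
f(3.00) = 0.03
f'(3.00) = -0.01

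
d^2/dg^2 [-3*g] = 0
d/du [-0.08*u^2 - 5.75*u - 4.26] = -0.16*u - 5.75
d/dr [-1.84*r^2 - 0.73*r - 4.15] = -3.68*r - 0.73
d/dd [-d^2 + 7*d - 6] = 7 - 2*d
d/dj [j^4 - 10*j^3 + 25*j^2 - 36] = 2*j*(2*j^2 - 15*j + 25)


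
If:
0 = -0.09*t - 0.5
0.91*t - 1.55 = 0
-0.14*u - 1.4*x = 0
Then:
No Solution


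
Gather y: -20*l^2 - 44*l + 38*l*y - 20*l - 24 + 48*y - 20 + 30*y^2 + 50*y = -20*l^2 - 64*l + 30*y^2 + y*(38*l + 98) - 44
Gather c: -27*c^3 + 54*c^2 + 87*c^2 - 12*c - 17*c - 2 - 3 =-27*c^3 + 141*c^2 - 29*c - 5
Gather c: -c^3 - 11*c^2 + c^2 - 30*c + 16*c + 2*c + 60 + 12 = -c^3 - 10*c^2 - 12*c + 72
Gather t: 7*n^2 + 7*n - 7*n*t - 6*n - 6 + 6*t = 7*n^2 + n + t*(6 - 7*n) - 6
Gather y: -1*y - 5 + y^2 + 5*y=y^2 + 4*y - 5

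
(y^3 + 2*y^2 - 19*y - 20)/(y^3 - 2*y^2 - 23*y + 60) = (y + 1)/(y - 3)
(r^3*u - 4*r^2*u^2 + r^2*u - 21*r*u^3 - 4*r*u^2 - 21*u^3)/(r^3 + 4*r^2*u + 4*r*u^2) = u*(r^3 - 4*r^2*u + r^2 - 21*r*u^2 - 4*r*u - 21*u^2)/(r*(r^2 + 4*r*u + 4*u^2))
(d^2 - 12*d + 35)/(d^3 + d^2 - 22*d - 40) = (d - 7)/(d^2 + 6*d + 8)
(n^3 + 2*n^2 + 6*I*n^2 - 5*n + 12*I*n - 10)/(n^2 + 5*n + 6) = (n^2 + 6*I*n - 5)/(n + 3)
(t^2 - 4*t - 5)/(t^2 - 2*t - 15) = (t + 1)/(t + 3)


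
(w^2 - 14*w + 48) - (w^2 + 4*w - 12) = 60 - 18*w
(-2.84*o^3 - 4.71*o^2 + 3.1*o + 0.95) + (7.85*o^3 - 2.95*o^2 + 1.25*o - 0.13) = 5.01*o^3 - 7.66*o^2 + 4.35*o + 0.82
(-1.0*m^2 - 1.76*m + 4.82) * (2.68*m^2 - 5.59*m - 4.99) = -2.68*m^4 + 0.8732*m^3 + 27.746*m^2 - 18.1614*m - 24.0518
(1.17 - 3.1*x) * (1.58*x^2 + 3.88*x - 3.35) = -4.898*x^3 - 10.1794*x^2 + 14.9246*x - 3.9195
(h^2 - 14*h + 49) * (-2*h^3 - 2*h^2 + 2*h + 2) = -2*h^5 + 26*h^4 - 68*h^3 - 124*h^2 + 70*h + 98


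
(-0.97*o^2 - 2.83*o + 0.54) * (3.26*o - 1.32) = -3.1622*o^3 - 7.9454*o^2 + 5.496*o - 0.7128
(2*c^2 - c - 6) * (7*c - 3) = 14*c^3 - 13*c^2 - 39*c + 18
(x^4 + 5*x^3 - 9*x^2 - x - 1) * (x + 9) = x^5 + 14*x^4 + 36*x^3 - 82*x^2 - 10*x - 9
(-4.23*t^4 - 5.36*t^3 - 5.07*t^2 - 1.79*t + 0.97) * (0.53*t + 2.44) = -2.2419*t^5 - 13.162*t^4 - 15.7655*t^3 - 13.3195*t^2 - 3.8535*t + 2.3668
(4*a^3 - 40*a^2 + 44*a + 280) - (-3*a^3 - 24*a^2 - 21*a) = 7*a^3 - 16*a^2 + 65*a + 280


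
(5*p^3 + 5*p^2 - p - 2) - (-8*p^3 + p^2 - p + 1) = 13*p^3 + 4*p^2 - 3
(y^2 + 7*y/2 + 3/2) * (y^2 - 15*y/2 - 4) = y^4 - 4*y^3 - 115*y^2/4 - 101*y/4 - 6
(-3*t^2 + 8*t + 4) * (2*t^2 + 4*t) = -6*t^4 + 4*t^3 + 40*t^2 + 16*t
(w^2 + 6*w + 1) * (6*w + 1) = 6*w^3 + 37*w^2 + 12*w + 1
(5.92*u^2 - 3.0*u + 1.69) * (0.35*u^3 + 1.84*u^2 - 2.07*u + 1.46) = 2.072*u^5 + 9.8428*u^4 - 17.1829*u^3 + 17.9628*u^2 - 7.8783*u + 2.4674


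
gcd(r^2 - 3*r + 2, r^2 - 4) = r - 2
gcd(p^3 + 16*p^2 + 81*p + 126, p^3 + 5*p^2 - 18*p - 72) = p^2 + 9*p + 18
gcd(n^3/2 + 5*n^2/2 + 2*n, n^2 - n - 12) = 1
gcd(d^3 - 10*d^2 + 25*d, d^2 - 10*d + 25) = d^2 - 10*d + 25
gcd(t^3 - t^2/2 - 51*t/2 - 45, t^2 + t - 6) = t + 3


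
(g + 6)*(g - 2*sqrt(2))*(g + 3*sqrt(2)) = g^3 + sqrt(2)*g^2 + 6*g^2 - 12*g + 6*sqrt(2)*g - 72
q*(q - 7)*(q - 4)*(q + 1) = q^4 - 10*q^3 + 17*q^2 + 28*q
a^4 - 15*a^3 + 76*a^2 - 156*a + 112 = (a - 7)*(a - 4)*(a - 2)^2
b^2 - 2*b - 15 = (b - 5)*(b + 3)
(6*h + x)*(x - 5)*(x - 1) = 6*h*x^2 - 36*h*x + 30*h + x^3 - 6*x^2 + 5*x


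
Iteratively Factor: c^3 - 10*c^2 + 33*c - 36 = (c - 3)*(c^2 - 7*c + 12) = (c - 4)*(c - 3)*(c - 3)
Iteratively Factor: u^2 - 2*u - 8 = (u + 2)*(u - 4)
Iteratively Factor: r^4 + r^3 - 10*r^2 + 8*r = (r - 2)*(r^3 + 3*r^2 - 4*r) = r*(r - 2)*(r^2 + 3*r - 4) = r*(r - 2)*(r + 4)*(r - 1)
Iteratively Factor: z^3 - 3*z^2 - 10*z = (z)*(z^2 - 3*z - 10) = z*(z - 5)*(z + 2)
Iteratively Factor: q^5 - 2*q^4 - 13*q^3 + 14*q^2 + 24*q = (q + 1)*(q^4 - 3*q^3 - 10*q^2 + 24*q) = (q - 2)*(q + 1)*(q^3 - q^2 - 12*q) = q*(q - 2)*(q + 1)*(q^2 - q - 12) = q*(q - 2)*(q + 1)*(q + 3)*(q - 4)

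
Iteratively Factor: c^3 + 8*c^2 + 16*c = (c)*(c^2 + 8*c + 16) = c*(c + 4)*(c + 4)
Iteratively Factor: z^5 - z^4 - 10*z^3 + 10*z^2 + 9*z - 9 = (z - 1)*(z^4 - 10*z^2 + 9) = (z - 1)^2*(z^3 + z^2 - 9*z - 9) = (z - 1)^2*(z + 1)*(z^2 - 9) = (z - 3)*(z - 1)^2*(z + 1)*(z + 3)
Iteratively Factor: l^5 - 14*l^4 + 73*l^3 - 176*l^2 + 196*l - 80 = (l - 2)*(l^4 - 12*l^3 + 49*l^2 - 78*l + 40) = (l - 2)*(l - 1)*(l^3 - 11*l^2 + 38*l - 40) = (l - 4)*(l - 2)*(l - 1)*(l^2 - 7*l + 10) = (l - 4)*(l - 2)^2*(l - 1)*(l - 5)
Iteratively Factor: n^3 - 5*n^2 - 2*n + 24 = (n - 4)*(n^2 - n - 6) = (n - 4)*(n + 2)*(n - 3)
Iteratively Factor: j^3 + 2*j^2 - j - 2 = (j + 2)*(j^2 - 1) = (j - 1)*(j + 2)*(j + 1)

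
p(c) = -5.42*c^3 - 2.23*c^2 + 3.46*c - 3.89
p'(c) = -16.26*c^2 - 4.46*c + 3.46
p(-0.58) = -5.59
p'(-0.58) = 0.58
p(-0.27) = -4.88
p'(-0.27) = 3.48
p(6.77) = -1764.44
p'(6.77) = -771.98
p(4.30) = -461.17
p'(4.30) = -316.37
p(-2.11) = 29.80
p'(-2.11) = -59.52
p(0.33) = -3.19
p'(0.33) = 0.22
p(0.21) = -3.31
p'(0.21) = 1.81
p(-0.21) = -4.66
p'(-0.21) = 3.68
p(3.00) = -159.92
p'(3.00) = -156.26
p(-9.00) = 3735.52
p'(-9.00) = -1273.46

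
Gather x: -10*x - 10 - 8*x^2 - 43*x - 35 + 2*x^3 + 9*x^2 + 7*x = 2*x^3 + x^2 - 46*x - 45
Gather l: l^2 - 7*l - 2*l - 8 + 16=l^2 - 9*l + 8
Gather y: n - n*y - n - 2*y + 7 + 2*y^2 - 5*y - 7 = 2*y^2 + y*(-n - 7)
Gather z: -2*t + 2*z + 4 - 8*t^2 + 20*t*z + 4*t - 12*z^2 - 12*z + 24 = -8*t^2 + 2*t - 12*z^2 + z*(20*t - 10) + 28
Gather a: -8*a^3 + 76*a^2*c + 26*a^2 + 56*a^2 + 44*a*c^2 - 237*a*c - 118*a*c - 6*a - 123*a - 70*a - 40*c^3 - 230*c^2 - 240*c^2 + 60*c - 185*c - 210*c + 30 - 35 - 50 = -8*a^3 + a^2*(76*c + 82) + a*(44*c^2 - 355*c - 199) - 40*c^3 - 470*c^2 - 335*c - 55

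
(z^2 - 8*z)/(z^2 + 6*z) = (z - 8)/(z + 6)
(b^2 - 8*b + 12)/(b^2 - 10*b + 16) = (b - 6)/(b - 8)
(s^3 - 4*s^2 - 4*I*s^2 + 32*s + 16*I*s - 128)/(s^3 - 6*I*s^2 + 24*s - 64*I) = (s - 4)/(s - 2*I)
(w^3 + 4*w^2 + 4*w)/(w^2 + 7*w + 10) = w*(w + 2)/(w + 5)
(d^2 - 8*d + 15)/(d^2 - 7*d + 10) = (d - 3)/(d - 2)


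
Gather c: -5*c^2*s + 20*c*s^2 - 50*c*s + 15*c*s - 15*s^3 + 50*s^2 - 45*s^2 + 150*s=-5*c^2*s + c*(20*s^2 - 35*s) - 15*s^3 + 5*s^2 + 150*s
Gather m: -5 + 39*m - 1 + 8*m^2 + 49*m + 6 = 8*m^2 + 88*m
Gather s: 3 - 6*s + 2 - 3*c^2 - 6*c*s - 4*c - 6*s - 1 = -3*c^2 - 4*c + s*(-6*c - 12) + 4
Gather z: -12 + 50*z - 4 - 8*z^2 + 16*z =-8*z^2 + 66*z - 16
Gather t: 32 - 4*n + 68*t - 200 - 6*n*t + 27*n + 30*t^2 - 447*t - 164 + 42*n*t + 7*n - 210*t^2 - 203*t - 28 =30*n - 180*t^2 + t*(36*n - 582) - 360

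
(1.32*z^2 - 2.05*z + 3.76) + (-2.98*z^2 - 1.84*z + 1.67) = -1.66*z^2 - 3.89*z + 5.43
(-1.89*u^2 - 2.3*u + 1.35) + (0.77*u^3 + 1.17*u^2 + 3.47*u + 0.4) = 0.77*u^3 - 0.72*u^2 + 1.17*u + 1.75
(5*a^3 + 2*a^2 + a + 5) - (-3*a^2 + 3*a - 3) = 5*a^3 + 5*a^2 - 2*a + 8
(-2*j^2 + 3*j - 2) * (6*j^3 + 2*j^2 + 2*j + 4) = -12*j^5 + 14*j^4 - 10*j^3 - 6*j^2 + 8*j - 8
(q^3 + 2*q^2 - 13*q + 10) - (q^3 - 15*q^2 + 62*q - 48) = 17*q^2 - 75*q + 58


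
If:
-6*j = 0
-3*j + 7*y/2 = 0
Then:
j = 0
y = 0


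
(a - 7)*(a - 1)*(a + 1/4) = a^3 - 31*a^2/4 + 5*a + 7/4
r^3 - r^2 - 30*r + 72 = (r - 4)*(r - 3)*(r + 6)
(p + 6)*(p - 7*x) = p^2 - 7*p*x + 6*p - 42*x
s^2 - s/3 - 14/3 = (s - 7/3)*(s + 2)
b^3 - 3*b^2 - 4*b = b*(b - 4)*(b + 1)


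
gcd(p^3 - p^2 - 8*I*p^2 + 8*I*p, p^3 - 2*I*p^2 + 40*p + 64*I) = p - 8*I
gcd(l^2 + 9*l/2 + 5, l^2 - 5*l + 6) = 1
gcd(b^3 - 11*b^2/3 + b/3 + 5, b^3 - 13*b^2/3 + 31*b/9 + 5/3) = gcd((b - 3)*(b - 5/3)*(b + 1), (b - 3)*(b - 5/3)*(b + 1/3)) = b^2 - 14*b/3 + 5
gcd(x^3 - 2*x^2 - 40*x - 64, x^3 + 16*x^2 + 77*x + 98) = x + 2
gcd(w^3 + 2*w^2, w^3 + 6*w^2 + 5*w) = w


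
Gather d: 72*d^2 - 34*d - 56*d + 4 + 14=72*d^2 - 90*d + 18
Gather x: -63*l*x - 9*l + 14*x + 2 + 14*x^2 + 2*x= -9*l + 14*x^2 + x*(16 - 63*l) + 2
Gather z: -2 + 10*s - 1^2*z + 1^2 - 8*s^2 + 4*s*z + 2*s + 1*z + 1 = -8*s^2 + 4*s*z + 12*s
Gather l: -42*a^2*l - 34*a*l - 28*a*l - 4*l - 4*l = l*(-42*a^2 - 62*a - 8)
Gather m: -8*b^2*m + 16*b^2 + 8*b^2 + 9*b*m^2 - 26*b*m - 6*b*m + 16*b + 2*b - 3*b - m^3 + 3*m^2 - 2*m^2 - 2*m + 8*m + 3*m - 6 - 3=24*b^2 + 15*b - m^3 + m^2*(9*b + 1) + m*(-8*b^2 - 32*b + 9) - 9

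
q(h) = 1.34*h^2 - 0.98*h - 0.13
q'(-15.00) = -41.18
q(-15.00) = 316.07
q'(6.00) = 15.10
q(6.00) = 42.23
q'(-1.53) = -5.08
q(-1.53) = 4.51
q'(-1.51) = -5.03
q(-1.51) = 4.41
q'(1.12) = 2.02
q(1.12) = 0.45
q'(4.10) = 10.01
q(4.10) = 18.38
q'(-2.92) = -8.81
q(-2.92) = 14.16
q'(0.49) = 0.33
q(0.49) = -0.29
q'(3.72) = 8.99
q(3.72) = 14.77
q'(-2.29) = -7.12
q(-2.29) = 9.14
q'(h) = 2.68*h - 0.98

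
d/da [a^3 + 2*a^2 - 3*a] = 3*a^2 + 4*a - 3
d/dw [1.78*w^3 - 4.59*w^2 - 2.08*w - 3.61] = 5.34*w^2 - 9.18*w - 2.08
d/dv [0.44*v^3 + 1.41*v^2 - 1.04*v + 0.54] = 1.32*v^2 + 2.82*v - 1.04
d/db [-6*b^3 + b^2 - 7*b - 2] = -18*b^2 + 2*b - 7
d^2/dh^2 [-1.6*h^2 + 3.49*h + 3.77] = -3.20000000000000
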